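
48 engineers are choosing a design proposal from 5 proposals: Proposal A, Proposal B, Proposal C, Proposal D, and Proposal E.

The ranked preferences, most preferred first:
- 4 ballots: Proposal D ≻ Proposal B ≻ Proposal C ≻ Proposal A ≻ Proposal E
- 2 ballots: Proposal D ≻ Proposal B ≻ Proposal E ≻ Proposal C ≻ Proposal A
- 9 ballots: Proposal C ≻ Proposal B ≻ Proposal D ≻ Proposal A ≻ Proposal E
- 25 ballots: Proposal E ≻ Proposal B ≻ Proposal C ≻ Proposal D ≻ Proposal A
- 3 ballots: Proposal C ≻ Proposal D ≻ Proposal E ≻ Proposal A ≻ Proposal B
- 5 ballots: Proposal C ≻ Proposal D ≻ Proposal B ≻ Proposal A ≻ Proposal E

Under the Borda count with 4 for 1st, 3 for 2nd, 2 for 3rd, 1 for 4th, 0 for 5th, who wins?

Proposal A: 4×1 + 2×0 + 9×1 + 25×0 + 3×1 + 5×1 = 21
Proposal B: 4×3 + 2×3 + 9×3 + 25×3 + 3×0 + 5×2 = 130
Proposal C: 4×2 + 2×1 + 9×4 + 25×2 + 3×4 + 5×4 = 128
Proposal D: 4×4 + 2×4 + 9×2 + 25×1 + 3×3 + 5×3 = 91
Proposal E: 4×0 + 2×2 + 9×0 + 25×4 + 3×2 + 5×0 = 110

Proposal B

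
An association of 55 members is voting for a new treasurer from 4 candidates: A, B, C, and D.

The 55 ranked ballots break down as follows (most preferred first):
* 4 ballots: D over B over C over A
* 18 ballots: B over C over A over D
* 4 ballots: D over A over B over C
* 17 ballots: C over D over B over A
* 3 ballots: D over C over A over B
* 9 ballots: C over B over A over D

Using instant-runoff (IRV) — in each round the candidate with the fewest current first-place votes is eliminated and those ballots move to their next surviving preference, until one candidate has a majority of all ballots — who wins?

C

Round 1: A 0, B 18, C 26, D 11. A eliminated.
Round 2: B 18, C 26, D 11. D eliminated.
Round 3: B 26, C 29. C has a majority (≥28).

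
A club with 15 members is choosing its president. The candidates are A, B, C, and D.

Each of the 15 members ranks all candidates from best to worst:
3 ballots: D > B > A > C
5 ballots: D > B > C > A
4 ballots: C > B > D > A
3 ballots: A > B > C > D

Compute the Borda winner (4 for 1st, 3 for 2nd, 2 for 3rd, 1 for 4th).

B

A: 3×2 + 5×1 + 4×1 + 3×4 = 27
B: 3×3 + 5×3 + 4×3 + 3×3 = 45
C: 3×1 + 5×2 + 4×4 + 3×2 = 35
D: 3×4 + 5×4 + 4×2 + 3×1 = 43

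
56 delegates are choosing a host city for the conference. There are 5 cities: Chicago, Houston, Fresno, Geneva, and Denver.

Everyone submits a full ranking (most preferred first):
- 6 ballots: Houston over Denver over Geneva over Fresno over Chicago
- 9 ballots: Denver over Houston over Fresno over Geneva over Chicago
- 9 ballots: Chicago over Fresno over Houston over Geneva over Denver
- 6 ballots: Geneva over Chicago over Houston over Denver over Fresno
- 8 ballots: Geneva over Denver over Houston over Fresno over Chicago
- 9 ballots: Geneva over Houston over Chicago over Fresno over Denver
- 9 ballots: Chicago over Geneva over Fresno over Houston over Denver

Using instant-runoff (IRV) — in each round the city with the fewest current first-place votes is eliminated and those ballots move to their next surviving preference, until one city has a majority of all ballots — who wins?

Round 1: Chicago 18, Houston 6, Fresno 0, Geneva 23, Denver 9. Fresno eliminated.
Round 2: Chicago 18, Houston 6, Geneva 23, Denver 9. Houston eliminated.
Round 3: Chicago 18, Geneva 23, Denver 15. Denver eliminated.
Round 4: Chicago 18, Geneva 38. Geneva has a majority (≥29).

Geneva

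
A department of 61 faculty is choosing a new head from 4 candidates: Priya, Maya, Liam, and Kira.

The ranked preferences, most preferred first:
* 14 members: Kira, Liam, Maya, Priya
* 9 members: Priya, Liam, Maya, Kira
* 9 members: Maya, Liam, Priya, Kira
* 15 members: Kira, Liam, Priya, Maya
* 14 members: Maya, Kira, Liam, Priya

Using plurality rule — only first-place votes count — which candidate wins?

Kira

First-place votes: Priya 9, Maya 23, Liam 0, Kira 29.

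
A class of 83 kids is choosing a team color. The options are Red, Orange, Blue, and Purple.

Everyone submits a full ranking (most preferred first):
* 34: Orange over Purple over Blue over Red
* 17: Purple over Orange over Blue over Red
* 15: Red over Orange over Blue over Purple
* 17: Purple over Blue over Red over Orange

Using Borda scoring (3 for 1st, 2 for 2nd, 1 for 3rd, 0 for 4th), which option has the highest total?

Purple

Red: 34×0 + 17×0 + 15×3 + 17×1 = 62
Orange: 34×3 + 17×2 + 15×2 + 17×0 = 166
Blue: 34×1 + 17×1 + 15×1 + 17×2 = 100
Purple: 34×2 + 17×3 + 15×0 + 17×3 = 170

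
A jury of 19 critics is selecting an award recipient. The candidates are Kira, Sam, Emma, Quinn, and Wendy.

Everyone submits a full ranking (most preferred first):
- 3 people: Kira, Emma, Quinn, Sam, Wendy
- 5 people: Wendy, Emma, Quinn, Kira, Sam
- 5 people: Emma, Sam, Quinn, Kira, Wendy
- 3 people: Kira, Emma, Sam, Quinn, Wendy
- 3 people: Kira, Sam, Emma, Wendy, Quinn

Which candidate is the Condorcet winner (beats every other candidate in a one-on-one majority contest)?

Emma vs Kira: 10–9
Emma vs Sam: 16–3
Emma vs Quinn: 19–0
Emma vs Wendy: 14–5
Emma beats every other candidate.

Emma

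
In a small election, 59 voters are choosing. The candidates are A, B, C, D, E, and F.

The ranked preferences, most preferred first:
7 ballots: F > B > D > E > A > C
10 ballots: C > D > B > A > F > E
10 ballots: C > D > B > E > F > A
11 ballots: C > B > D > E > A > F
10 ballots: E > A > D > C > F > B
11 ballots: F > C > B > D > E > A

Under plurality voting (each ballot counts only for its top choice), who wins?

First-place votes: A 0, B 0, C 31, D 0, E 10, F 18.

C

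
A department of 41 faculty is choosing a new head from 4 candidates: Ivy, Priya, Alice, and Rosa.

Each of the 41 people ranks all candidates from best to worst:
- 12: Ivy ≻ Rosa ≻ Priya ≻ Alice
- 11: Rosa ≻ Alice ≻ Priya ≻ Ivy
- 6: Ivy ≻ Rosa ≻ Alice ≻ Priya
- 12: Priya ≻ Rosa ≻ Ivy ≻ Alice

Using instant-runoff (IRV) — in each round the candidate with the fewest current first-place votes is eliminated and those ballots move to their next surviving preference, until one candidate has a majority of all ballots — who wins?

Priya

Round 1: Ivy 18, Priya 12, Alice 0, Rosa 11. Alice eliminated.
Round 2: Ivy 18, Priya 12, Rosa 11. Rosa eliminated.
Round 3: Ivy 18, Priya 23. Priya has a majority (≥21).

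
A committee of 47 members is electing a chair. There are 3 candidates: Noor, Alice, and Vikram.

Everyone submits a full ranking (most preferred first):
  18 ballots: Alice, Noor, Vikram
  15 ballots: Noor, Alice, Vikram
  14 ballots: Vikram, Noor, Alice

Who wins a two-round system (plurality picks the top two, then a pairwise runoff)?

Round 1 first-place votes: Noor 15, Alice 18, Vikram 14. Alice and Noor advance.
Runoff: Alice is ranked above Noor on 18 ballots, Noor above Alice on 29.

Noor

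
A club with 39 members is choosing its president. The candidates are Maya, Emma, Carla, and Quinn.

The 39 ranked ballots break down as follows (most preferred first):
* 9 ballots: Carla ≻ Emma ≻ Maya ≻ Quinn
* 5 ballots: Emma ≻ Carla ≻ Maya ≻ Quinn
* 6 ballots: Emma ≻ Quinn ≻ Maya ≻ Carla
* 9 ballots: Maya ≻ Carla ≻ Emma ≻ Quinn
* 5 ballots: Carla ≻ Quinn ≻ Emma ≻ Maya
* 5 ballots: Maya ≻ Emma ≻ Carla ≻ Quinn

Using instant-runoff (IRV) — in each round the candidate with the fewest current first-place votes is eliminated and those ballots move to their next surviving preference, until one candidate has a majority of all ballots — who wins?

Round 1: Maya 14, Emma 11, Carla 14, Quinn 0. Quinn eliminated.
Round 2: Maya 14, Emma 11, Carla 14. Emma eliminated.
Round 3: Maya 20, Carla 19. Maya has a majority (≥20).

Maya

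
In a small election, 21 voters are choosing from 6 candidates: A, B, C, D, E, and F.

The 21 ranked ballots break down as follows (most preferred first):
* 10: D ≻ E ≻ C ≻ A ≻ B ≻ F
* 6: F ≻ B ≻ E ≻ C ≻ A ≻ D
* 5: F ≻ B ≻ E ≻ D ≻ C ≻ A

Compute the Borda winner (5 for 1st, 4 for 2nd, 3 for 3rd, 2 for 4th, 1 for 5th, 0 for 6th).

A: 10×2 + 6×1 + 5×0 = 26
B: 10×1 + 6×4 + 5×4 = 54
C: 10×3 + 6×2 + 5×1 = 47
D: 10×5 + 6×0 + 5×2 = 60
E: 10×4 + 6×3 + 5×3 = 73
F: 10×0 + 6×5 + 5×5 = 55

E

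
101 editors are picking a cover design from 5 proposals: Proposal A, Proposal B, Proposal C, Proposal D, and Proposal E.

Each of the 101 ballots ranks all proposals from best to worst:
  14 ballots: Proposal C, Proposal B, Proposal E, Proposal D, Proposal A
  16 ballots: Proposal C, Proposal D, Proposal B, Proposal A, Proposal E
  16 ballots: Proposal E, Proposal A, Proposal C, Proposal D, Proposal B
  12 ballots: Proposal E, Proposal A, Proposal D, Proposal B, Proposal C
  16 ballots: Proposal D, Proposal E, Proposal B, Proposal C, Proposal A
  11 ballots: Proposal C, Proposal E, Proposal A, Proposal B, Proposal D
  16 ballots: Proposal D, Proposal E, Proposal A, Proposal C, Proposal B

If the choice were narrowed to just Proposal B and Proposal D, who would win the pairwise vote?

Proposal B is ranked above Proposal D on 25 ballots; Proposal D above Proposal B on 76.

Proposal D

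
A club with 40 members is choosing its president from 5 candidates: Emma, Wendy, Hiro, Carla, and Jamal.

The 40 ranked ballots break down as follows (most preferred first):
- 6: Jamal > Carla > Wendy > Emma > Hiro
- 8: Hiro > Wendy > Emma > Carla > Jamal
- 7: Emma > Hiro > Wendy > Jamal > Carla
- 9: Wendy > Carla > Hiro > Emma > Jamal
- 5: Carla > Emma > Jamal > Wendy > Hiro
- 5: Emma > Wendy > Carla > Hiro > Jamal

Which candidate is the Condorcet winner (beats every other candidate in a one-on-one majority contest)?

Wendy

Wendy vs Emma: 23–17
Wendy vs Hiro: 25–15
Wendy vs Carla: 29–11
Wendy vs Jamal: 29–11
Wendy beats every other candidate.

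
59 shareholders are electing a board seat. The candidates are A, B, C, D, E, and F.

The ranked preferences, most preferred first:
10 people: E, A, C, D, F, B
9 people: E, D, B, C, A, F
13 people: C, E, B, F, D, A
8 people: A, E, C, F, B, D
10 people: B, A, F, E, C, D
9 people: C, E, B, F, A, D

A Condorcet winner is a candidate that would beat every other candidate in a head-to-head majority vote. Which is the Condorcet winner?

E

E vs A: 41–18
E vs B: 49–10
E vs C: 37–22
E vs D: 59–0
E vs F: 49–10
E beats every other candidate.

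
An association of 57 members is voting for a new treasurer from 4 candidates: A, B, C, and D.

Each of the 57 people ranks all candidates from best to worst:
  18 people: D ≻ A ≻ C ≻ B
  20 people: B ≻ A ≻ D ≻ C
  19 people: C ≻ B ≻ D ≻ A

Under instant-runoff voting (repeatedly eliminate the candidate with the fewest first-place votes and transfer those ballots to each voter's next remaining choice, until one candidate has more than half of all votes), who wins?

C

Round 1: A 0, B 20, C 19, D 18. A eliminated.
Round 2: B 20, C 19, D 18. D eliminated.
Round 3: B 20, C 37. C has a majority (≥29).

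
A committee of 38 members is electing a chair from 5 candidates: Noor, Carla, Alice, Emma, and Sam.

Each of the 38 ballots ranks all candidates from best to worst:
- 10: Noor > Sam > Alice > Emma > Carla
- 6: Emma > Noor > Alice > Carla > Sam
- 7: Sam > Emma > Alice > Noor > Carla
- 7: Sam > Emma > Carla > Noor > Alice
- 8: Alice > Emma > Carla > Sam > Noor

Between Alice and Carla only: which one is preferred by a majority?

Alice

Alice is ranked above Carla on 31 ballots; Carla above Alice on 7.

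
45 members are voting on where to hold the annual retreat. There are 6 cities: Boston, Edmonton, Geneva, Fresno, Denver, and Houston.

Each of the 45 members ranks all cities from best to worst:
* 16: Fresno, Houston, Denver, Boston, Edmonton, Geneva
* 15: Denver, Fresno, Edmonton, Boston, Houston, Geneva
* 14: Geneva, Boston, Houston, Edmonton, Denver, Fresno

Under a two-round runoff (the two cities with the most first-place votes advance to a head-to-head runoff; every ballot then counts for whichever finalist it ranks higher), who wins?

Round 1 first-place votes: Boston 0, Edmonton 0, Geneva 14, Fresno 16, Denver 15, Houston 0. Fresno and Denver advance.
Runoff: Fresno is ranked above Denver on 16 ballots, Denver above Fresno on 29.

Denver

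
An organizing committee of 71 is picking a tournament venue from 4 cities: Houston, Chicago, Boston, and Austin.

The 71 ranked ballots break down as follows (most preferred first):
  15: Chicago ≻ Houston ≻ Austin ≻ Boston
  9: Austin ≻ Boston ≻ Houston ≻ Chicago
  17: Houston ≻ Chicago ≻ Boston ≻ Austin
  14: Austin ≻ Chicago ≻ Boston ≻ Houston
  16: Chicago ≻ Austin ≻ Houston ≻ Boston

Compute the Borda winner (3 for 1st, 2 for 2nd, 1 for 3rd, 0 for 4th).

Chicago

Houston: 15×2 + 9×1 + 17×3 + 14×0 + 16×1 = 106
Chicago: 15×3 + 9×0 + 17×2 + 14×2 + 16×3 = 155
Boston: 15×0 + 9×2 + 17×1 + 14×1 + 16×0 = 49
Austin: 15×1 + 9×3 + 17×0 + 14×3 + 16×2 = 116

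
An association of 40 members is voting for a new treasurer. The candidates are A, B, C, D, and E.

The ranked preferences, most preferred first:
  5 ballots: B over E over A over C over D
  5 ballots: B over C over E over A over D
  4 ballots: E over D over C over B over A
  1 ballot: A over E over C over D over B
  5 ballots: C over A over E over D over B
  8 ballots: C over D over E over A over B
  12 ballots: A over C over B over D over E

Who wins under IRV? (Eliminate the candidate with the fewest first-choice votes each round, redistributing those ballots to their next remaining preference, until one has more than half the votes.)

Round 1: A 13, B 10, C 13, D 0, E 4. D eliminated.
Round 2: A 13, B 10, C 13, E 4. E eliminated.
Round 3: A 13, B 10, C 17. B eliminated.
Round 4: A 18, C 22. C has a majority (≥21).

C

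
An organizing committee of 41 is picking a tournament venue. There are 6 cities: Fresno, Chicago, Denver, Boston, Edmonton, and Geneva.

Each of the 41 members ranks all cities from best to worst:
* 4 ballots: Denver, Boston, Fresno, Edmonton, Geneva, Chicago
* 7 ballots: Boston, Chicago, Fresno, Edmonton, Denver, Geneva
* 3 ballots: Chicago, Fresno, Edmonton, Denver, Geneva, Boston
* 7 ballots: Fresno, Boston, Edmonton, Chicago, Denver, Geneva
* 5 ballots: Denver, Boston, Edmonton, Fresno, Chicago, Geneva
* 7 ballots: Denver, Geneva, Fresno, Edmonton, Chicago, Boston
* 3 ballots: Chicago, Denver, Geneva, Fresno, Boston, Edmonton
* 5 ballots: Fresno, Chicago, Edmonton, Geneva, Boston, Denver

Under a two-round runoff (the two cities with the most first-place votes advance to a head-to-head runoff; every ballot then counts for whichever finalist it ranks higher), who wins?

Round 1 first-place votes: Fresno 12, Chicago 6, Denver 16, Boston 7, Edmonton 0, Geneva 0. Denver and Fresno advance.
Runoff: Denver is ranked above Fresno on 19 ballots, Fresno above Denver on 22.

Fresno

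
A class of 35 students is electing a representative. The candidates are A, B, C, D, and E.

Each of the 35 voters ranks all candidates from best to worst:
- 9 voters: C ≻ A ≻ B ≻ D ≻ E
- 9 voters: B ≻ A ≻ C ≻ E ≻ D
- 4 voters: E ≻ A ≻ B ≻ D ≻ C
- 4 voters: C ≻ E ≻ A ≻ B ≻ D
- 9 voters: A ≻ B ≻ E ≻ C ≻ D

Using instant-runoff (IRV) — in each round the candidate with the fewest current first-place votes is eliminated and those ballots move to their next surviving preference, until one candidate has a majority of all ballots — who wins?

Round 1: A 9, B 9, C 13, D 0, E 4. D eliminated.
Round 2: A 9, B 9, C 13, E 4. E eliminated.
Round 3: A 13, B 9, C 13. B eliminated.
Round 4: A 22, C 13. A has a majority (≥18).

A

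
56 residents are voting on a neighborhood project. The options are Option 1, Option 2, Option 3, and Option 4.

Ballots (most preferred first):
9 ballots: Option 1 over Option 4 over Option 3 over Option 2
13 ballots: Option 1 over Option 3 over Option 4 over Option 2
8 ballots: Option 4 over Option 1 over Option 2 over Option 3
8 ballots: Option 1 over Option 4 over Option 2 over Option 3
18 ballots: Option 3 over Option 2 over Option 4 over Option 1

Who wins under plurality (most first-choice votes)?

Option 1

First-place votes: Option 1 30, Option 2 0, Option 3 18, Option 4 8.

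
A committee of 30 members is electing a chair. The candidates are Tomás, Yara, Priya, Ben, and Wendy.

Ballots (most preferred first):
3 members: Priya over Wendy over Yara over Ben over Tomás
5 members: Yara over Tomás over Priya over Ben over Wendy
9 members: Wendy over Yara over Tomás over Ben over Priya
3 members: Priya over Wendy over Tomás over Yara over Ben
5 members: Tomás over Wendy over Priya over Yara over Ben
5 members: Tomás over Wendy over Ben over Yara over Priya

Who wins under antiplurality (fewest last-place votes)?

Yara

Last-place votes: Tomás 3, Yara 0, Priya 14, Ben 8, Wendy 5.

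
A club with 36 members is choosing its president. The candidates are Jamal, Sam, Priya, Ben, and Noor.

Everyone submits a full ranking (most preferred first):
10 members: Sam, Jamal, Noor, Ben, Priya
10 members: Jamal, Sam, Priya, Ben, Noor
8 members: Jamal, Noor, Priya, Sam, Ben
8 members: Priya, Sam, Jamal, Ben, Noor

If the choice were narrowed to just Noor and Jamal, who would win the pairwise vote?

Jamal

Noor is ranked above Jamal on 0 ballots; Jamal above Noor on 36.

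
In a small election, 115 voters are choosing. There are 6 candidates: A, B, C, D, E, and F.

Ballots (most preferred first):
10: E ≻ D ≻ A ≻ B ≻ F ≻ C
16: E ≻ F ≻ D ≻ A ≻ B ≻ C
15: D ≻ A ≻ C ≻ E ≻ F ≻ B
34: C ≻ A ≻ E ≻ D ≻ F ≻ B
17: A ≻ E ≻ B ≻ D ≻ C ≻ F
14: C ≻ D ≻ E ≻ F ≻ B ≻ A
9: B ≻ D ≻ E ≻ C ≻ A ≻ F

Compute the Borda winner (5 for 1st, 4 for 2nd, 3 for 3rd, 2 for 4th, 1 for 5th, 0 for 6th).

E

A: 10×3 + 16×2 + 15×4 + 34×4 + 17×5 + 14×0 + 9×1 = 352
B: 10×2 + 16×1 + 15×0 + 34×0 + 17×3 + 14×1 + 9×5 = 146
C: 10×0 + 16×0 + 15×3 + 34×5 + 17×1 + 14×5 + 9×2 = 320
D: 10×4 + 16×3 + 15×5 + 34×2 + 17×2 + 14×4 + 9×4 = 357
E: 10×5 + 16×5 + 15×2 + 34×3 + 17×4 + 14×3 + 9×3 = 399
F: 10×1 + 16×4 + 15×1 + 34×1 + 17×0 + 14×2 + 9×0 = 151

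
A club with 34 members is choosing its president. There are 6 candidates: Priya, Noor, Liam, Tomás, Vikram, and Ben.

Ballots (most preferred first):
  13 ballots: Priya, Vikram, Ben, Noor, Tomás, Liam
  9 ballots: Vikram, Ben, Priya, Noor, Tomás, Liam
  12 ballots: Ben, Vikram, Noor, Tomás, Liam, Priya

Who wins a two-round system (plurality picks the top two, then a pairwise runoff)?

Ben

Round 1 first-place votes: Priya 13, Noor 0, Liam 0, Tomás 0, Vikram 9, Ben 12. Priya and Ben advance.
Runoff: Priya is ranked above Ben on 13 ballots, Ben above Priya on 21.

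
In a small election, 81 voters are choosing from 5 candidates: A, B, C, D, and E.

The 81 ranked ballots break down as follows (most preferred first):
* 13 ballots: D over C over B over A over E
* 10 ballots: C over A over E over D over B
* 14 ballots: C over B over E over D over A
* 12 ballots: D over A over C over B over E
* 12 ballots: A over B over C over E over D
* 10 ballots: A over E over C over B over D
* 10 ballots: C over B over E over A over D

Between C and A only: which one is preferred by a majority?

C is ranked above A on 47 ballots; A above C on 34.

C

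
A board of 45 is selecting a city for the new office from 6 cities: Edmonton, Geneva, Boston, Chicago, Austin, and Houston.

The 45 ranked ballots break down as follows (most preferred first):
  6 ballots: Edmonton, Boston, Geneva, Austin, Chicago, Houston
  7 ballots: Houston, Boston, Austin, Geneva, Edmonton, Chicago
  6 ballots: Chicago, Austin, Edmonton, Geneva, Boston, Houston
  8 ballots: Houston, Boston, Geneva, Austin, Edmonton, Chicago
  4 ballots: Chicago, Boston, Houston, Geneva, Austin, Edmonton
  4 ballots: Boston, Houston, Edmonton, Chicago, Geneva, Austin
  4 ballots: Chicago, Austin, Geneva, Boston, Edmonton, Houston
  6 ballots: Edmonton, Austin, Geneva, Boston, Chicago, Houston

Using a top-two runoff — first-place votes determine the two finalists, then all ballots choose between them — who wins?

Round 1 first-place votes: Edmonton 12, Geneva 0, Boston 4, Chicago 14, Austin 0, Houston 15. Houston and Chicago advance.
Runoff: Houston is ranked above Chicago on 19 ballots, Chicago above Houston on 26.

Chicago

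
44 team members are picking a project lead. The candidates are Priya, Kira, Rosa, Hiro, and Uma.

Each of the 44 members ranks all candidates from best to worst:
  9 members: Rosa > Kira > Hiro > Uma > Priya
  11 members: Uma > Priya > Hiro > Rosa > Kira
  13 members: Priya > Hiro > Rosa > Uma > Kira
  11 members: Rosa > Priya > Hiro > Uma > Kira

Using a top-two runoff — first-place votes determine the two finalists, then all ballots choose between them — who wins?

Round 1 first-place votes: Priya 13, Kira 0, Rosa 20, Hiro 0, Uma 11. Rosa and Priya advance.
Runoff: Rosa is ranked above Priya on 20 ballots, Priya above Rosa on 24.

Priya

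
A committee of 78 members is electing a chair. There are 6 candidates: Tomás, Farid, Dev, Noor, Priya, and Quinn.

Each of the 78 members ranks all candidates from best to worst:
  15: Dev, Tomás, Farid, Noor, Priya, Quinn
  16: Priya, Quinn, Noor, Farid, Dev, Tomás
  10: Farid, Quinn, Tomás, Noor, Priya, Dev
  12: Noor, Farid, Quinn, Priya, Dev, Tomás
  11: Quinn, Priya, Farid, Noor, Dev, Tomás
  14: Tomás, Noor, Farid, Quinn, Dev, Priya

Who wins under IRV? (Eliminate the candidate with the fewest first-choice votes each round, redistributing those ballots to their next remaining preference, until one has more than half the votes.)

Round 1: Tomás 14, Farid 10, Dev 15, Noor 12, Priya 16, Quinn 11. Farid eliminated.
Round 2: Tomás 14, Dev 15, Noor 12, Priya 16, Quinn 21. Noor eliminated.
Round 3: Tomás 14, Dev 15, Priya 16, Quinn 33. Tomás eliminated.
Round 4: Dev 15, Priya 16, Quinn 47. Quinn has a majority (≥40).

Quinn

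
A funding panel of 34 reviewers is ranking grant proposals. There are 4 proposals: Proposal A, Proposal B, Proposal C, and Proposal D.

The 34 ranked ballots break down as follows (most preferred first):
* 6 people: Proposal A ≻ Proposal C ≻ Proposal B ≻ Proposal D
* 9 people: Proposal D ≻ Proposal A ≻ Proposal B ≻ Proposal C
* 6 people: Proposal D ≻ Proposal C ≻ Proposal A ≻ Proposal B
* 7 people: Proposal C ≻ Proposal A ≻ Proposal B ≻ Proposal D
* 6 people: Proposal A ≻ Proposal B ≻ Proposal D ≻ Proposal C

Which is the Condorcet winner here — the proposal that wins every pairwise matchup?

Proposal A vs Proposal B: 34–0
Proposal A vs Proposal C: 21–13
Proposal A vs Proposal D: 19–15
Proposal A beats every other proposal.

Proposal A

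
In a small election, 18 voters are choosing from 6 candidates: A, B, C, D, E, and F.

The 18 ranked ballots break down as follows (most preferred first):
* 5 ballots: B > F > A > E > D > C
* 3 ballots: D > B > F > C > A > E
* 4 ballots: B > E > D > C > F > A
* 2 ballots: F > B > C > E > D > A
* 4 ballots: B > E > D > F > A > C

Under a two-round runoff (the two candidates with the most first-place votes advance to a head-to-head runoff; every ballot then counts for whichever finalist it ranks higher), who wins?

B

Round 1 first-place votes: A 0, B 13, C 0, D 3, E 0, F 2. B and D advance.
Runoff: B is ranked above D on 15 ballots, D above B on 3.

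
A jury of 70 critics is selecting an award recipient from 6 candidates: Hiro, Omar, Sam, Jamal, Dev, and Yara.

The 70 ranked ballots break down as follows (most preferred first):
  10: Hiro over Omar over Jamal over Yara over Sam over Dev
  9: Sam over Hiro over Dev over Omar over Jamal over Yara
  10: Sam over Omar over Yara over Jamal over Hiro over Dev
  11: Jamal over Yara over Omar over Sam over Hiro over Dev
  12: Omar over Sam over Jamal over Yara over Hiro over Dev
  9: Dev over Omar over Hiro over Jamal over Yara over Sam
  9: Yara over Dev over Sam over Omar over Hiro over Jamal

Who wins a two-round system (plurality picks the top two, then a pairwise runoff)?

Omar

Round 1 first-place votes: Hiro 10, Omar 12, Sam 19, Jamal 11, Dev 9, Yara 9. Sam and Omar advance.
Runoff: Sam is ranked above Omar on 28 ballots, Omar above Sam on 42.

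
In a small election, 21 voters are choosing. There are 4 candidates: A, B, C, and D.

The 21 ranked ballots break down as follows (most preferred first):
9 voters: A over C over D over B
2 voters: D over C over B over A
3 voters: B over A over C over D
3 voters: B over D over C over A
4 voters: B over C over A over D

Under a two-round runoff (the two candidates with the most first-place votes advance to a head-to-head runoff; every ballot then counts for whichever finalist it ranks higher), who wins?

Round 1 first-place votes: A 9, B 10, C 0, D 2. B and A advance.
Runoff: B is ranked above A on 12 ballots, A above B on 9.

B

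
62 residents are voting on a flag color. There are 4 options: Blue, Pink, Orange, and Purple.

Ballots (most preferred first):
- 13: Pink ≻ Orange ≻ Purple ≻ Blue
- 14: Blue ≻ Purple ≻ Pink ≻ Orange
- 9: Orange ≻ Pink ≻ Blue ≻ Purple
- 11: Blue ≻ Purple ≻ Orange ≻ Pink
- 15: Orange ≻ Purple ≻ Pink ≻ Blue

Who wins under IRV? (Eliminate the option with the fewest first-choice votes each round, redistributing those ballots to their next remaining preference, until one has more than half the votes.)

Round 1: Blue 25, Pink 13, Orange 24, Purple 0. Purple eliminated.
Round 2: Blue 25, Pink 13, Orange 24. Pink eliminated.
Round 3: Blue 25, Orange 37. Orange has a majority (≥32).

Orange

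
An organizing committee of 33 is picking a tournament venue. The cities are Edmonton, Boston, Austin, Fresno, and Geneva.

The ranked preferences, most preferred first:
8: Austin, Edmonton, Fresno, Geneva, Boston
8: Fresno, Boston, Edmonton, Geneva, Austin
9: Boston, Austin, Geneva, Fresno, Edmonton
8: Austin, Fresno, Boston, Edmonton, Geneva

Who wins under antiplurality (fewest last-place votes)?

Fresno

Last-place votes: Edmonton 9, Boston 8, Austin 8, Fresno 0, Geneva 8.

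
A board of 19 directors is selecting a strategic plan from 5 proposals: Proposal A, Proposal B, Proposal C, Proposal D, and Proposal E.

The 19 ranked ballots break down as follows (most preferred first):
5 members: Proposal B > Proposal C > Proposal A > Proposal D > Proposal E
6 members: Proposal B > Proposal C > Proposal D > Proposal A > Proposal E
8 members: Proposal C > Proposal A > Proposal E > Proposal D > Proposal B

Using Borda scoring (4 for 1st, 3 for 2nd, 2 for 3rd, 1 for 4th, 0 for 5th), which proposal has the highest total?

Proposal C

Proposal A: 5×2 + 6×1 + 8×3 = 40
Proposal B: 5×4 + 6×4 + 8×0 = 44
Proposal C: 5×3 + 6×3 + 8×4 = 65
Proposal D: 5×1 + 6×2 + 8×1 = 25
Proposal E: 5×0 + 6×0 + 8×2 = 16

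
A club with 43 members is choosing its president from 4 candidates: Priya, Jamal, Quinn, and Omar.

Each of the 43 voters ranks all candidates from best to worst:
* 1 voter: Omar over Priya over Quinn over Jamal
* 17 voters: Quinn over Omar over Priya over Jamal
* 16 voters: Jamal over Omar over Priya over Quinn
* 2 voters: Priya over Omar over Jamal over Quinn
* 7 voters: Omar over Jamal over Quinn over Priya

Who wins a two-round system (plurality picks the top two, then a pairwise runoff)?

Round 1 first-place votes: Priya 2, Jamal 16, Quinn 17, Omar 8. Quinn and Jamal advance.
Runoff: Quinn is ranked above Jamal on 18 ballots, Jamal above Quinn on 25.

Jamal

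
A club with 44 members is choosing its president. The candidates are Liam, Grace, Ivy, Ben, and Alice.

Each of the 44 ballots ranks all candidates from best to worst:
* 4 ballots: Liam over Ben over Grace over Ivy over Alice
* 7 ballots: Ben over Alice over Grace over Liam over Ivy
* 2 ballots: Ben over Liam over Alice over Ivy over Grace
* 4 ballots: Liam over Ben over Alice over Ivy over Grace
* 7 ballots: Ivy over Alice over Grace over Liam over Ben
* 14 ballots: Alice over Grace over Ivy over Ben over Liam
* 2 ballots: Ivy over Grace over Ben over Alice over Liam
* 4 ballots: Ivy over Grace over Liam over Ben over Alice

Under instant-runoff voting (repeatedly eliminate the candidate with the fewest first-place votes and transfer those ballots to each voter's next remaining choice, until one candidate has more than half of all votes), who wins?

Ben

Round 1: Liam 8, Grace 0, Ivy 13, Ben 9, Alice 14. Grace eliminated.
Round 2: Liam 8, Ivy 13, Ben 9, Alice 14. Liam eliminated.
Round 3: Ivy 13, Ben 17, Alice 14. Ivy eliminated.
Round 4: Ben 23, Alice 21. Ben has a majority (≥23).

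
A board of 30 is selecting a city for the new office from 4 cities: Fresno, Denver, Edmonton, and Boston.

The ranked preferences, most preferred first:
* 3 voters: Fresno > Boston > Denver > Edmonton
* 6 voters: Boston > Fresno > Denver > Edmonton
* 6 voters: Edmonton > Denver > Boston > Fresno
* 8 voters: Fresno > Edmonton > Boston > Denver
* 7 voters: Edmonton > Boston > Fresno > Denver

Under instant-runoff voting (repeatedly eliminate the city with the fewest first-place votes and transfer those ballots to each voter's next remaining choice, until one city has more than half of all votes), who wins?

Fresno

Round 1: Fresno 11, Denver 0, Edmonton 13, Boston 6. Denver eliminated.
Round 2: Fresno 11, Edmonton 13, Boston 6. Boston eliminated.
Round 3: Fresno 17, Edmonton 13. Fresno has a majority (≥16).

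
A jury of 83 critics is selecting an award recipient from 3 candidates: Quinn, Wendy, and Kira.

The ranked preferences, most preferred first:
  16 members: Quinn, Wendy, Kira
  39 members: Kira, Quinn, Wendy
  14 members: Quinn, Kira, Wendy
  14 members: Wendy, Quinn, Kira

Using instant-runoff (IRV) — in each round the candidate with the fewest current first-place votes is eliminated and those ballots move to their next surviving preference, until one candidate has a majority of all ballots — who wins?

Quinn

Round 1: Quinn 30, Wendy 14, Kira 39. Wendy eliminated.
Round 2: Quinn 44, Kira 39. Quinn has a majority (≥42).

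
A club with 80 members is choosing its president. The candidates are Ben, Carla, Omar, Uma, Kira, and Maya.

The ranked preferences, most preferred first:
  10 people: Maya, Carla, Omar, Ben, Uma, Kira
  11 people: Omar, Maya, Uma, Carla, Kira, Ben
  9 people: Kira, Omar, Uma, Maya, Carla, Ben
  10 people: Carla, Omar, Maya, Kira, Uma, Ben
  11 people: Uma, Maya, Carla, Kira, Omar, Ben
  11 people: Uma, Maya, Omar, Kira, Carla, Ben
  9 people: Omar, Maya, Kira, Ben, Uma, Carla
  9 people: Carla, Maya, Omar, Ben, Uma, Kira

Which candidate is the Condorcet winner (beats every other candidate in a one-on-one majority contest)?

Maya

Maya vs Ben: 80–0
Maya vs Carla: 61–19
Maya vs Omar: 41–39
Maya vs Uma: 49–31
Maya vs Kira: 71–9
Maya beats every other candidate.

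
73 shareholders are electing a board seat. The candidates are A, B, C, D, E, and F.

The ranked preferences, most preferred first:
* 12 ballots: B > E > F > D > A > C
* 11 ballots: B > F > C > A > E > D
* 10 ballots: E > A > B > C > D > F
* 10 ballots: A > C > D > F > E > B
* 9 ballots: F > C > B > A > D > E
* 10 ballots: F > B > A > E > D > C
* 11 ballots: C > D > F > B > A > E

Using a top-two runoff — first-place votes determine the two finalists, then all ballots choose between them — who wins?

Round 1 first-place votes: A 10, B 23, C 11, D 0, E 10, F 19. B and F advance.
Runoff: B is ranked above F on 33 ballots, F above B on 40.

F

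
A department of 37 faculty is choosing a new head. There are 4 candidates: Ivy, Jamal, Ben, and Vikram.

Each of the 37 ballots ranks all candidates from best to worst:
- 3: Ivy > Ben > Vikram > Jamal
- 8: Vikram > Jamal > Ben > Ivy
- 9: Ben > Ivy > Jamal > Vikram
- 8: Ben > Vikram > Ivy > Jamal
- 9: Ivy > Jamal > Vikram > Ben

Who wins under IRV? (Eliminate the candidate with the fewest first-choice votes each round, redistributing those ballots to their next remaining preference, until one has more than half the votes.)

Round 1: Ivy 12, Jamal 0, Ben 17, Vikram 8. Jamal eliminated.
Round 2: Ivy 12, Ben 17, Vikram 8. Vikram eliminated.
Round 3: Ivy 12, Ben 25. Ben has a majority (≥19).

Ben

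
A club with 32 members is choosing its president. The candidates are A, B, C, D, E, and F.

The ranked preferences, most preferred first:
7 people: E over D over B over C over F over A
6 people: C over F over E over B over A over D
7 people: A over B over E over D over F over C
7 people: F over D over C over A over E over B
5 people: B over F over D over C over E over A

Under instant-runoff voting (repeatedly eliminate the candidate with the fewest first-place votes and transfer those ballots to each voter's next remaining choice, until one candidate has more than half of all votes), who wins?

F

Round 1: A 7, B 5, C 6, D 0, E 7, F 7. D eliminated.
Round 2: A 7, B 5, C 6, E 7, F 7. B eliminated.
Round 3: A 7, C 6, E 7, F 12. C eliminated.
Round 4: A 7, E 7, F 18. F has a majority (≥17).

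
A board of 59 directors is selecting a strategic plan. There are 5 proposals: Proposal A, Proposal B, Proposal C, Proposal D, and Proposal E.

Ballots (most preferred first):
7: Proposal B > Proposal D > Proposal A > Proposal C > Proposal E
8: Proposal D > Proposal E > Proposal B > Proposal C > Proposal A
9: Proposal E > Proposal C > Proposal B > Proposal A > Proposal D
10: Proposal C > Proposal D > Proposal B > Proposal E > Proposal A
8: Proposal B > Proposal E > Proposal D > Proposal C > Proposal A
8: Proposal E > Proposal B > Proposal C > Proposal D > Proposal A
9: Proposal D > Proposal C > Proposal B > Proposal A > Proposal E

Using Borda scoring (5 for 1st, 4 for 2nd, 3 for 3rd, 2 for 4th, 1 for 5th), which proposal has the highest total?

Proposal A: 7×3 + 8×1 + 9×2 + 10×1 + 8×1 + 8×1 + 9×2 = 91
Proposal B: 7×5 + 8×3 + 9×3 + 10×3 + 8×5 + 8×4 + 9×3 = 215
Proposal C: 7×2 + 8×2 + 9×4 + 10×5 + 8×2 + 8×3 + 9×4 = 192
Proposal D: 7×4 + 8×5 + 9×1 + 10×4 + 8×3 + 8×2 + 9×5 = 202
Proposal E: 7×1 + 8×4 + 9×5 + 10×2 + 8×4 + 8×5 + 9×1 = 185

Proposal B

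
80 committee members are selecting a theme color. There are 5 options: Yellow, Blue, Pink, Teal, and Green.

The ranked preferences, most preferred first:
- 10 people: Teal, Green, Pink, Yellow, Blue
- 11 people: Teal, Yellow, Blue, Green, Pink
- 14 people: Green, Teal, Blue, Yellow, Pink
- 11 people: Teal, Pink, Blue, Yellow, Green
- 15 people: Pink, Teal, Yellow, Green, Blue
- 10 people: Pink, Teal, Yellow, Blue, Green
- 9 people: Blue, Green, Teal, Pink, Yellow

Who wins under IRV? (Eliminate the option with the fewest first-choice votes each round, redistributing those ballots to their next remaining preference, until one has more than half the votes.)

Teal

Round 1: Yellow 0, Blue 9, Pink 25, Teal 32, Green 14. Yellow eliminated.
Round 2: Blue 9, Pink 25, Teal 32, Green 14. Blue eliminated.
Round 3: Pink 25, Teal 32, Green 23. Green eliminated.
Round 4: Pink 25, Teal 55. Teal has a majority (≥41).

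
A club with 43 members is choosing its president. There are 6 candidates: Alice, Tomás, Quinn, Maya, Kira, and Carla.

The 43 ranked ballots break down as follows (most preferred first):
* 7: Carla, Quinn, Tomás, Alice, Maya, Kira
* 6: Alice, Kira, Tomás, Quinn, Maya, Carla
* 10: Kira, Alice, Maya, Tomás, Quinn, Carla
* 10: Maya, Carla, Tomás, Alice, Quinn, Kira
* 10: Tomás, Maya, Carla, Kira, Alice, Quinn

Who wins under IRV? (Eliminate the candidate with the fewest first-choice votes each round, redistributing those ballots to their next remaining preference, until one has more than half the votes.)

Round 1: Alice 6, Tomás 10, Quinn 0, Maya 10, Kira 10, Carla 7. Quinn eliminated.
Round 2: Alice 6, Tomás 10, Maya 10, Kira 10, Carla 7. Alice eliminated.
Round 3: Tomás 10, Maya 10, Kira 16, Carla 7. Carla eliminated.
Round 4: Tomás 17, Maya 10, Kira 16. Maya eliminated.
Round 5: Tomás 27, Kira 16. Tomás has a majority (≥22).

Tomás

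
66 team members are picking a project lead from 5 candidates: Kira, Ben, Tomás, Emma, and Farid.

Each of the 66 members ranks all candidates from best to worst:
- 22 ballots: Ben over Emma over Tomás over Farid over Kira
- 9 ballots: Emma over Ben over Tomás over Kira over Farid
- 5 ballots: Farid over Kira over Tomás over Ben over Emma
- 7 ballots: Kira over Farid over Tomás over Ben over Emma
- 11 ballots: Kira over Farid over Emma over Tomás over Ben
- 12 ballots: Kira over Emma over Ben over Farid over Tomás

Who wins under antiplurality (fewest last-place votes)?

Last-place votes: Kira 22, Ben 11, Tomás 12, Emma 12, Farid 9.

Farid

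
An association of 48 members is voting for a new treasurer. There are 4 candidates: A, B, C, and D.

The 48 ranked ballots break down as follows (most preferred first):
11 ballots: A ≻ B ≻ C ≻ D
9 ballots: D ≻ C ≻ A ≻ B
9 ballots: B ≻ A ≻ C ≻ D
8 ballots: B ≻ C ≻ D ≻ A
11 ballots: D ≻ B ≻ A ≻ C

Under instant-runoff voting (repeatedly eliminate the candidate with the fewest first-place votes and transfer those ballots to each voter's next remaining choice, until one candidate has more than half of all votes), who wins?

B

Round 1: A 11, B 17, C 0, D 20. C eliminated.
Round 2: A 11, B 17, D 20. A eliminated.
Round 3: B 28, D 20. B has a majority (≥25).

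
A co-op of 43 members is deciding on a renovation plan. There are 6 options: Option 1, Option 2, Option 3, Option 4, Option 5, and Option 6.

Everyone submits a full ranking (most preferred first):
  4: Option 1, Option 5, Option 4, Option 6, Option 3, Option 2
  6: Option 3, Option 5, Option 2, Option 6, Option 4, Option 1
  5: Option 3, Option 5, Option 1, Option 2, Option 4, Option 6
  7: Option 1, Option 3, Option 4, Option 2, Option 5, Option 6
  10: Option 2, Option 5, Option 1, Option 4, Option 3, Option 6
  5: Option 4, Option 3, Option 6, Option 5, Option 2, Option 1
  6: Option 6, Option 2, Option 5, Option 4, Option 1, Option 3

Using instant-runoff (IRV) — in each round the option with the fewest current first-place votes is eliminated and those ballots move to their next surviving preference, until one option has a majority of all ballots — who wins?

Option 3

Round 1: Option 1 11, Option 2 10, Option 3 11, Option 4 5, Option 5 0, Option 6 6. Option 5 eliminated.
Round 2: Option 1 11, Option 2 10, Option 3 11, Option 4 5, Option 6 6. Option 4 eliminated.
Round 3: Option 1 11, Option 2 10, Option 3 16, Option 6 6. Option 6 eliminated.
Round 4: Option 1 11, Option 2 16, Option 3 16. Option 1 eliminated.
Round 5: Option 2 16, Option 3 27. Option 3 has a majority (≥22).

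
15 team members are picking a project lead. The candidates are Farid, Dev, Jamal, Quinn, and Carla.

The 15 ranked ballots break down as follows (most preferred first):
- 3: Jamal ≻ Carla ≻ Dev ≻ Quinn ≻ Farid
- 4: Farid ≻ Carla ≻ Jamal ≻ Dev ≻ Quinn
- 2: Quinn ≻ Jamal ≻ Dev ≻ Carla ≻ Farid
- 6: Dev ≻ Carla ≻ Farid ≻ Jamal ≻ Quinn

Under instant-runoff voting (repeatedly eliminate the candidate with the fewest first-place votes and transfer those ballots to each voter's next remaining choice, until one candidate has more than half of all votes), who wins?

Jamal

Round 1: Farid 4, Dev 6, Jamal 3, Quinn 2, Carla 0. Carla eliminated.
Round 2: Farid 4, Dev 6, Jamal 3, Quinn 2. Quinn eliminated.
Round 3: Farid 4, Dev 6, Jamal 5. Farid eliminated.
Round 4: Dev 6, Jamal 9. Jamal has a majority (≥8).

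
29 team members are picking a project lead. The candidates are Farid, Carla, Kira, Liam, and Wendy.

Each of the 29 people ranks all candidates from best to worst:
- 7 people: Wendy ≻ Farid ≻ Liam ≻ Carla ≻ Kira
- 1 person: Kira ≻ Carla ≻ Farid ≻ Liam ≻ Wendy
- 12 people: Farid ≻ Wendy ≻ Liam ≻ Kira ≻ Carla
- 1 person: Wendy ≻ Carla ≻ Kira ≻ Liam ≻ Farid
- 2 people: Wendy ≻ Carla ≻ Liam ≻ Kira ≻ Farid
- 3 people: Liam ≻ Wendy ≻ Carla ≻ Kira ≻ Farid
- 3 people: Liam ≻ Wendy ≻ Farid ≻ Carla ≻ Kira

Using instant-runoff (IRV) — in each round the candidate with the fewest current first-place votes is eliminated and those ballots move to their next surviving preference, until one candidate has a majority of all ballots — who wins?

Wendy

Round 1: Farid 12, Carla 0, Kira 1, Liam 6, Wendy 10. Carla eliminated.
Round 2: Farid 12, Kira 1, Liam 6, Wendy 10. Kira eliminated.
Round 3: Farid 13, Liam 6, Wendy 10. Liam eliminated.
Round 4: Farid 13, Wendy 16. Wendy has a majority (≥15).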